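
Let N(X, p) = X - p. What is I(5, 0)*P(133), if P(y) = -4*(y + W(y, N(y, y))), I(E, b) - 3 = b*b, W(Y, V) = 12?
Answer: -1740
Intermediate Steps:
I(E, b) = 3 + b**2 (I(E, b) = 3 + b*b = 3 + b**2)
P(y) = -48 - 4*y (P(y) = -4*(y + 12) = -4*(12 + y) = -48 - 4*y)
I(5, 0)*P(133) = (3 + 0**2)*(-48 - 4*133) = (3 + 0)*(-48 - 532) = 3*(-580) = -1740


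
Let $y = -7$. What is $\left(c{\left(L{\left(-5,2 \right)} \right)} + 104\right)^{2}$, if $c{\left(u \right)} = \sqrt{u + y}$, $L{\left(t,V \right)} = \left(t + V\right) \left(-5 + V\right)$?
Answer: $\left(104 + \sqrt{2}\right)^{2} \approx 11112.0$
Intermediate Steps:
$L{\left(t,V \right)} = \left(-5 + V\right) \left(V + t\right)$ ($L{\left(t,V \right)} = \left(V + t\right) \left(-5 + V\right) = \left(-5 + V\right) \left(V + t\right)$)
$c{\left(u \right)} = \sqrt{-7 + u}$ ($c{\left(u \right)} = \sqrt{u - 7} = \sqrt{-7 + u}$)
$\left(c{\left(L{\left(-5,2 \right)} \right)} + 104\right)^{2} = \left(\sqrt{-7 + \left(2^{2} - 10 - -25 + 2 \left(-5\right)\right)} + 104\right)^{2} = \left(\sqrt{-7 + \left(4 - 10 + 25 - 10\right)} + 104\right)^{2} = \left(\sqrt{-7 + 9} + 104\right)^{2} = \left(\sqrt{2} + 104\right)^{2} = \left(104 + \sqrt{2}\right)^{2}$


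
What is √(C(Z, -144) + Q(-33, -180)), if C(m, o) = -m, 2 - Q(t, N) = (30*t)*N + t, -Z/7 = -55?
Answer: 5*I*√7142 ≈ 422.55*I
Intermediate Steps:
Z = 385 (Z = -7*(-55) = 385)
Q(t, N) = 2 - t - 30*N*t (Q(t, N) = 2 - ((30*t)*N + t) = 2 - (30*N*t + t) = 2 - (t + 30*N*t) = 2 + (-t - 30*N*t) = 2 - t - 30*N*t)
√(C(Z, -144) + Q(-33, -180)) = √(-1*385 + (2 - 1*(-33) - 30*(-180)*(-33))) = √(-385 + (2 + 33 - 178200)) = √(-385 - 178165) = √(-178550) = 5*I*√7142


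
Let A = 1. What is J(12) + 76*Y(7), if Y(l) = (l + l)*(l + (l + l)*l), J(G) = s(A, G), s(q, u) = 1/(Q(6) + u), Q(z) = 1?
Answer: 1452361/13 ≈ 1.1172e+5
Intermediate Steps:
s(q, u) = 1/(1 + u)
J(G) = 1/(1 + G)
Y(l) = 2*l*(l + 2*l²) (Y(l) = (2*l)*(l + (2*l)*l) = (2*l)*(l + 2*l²) = 2*l*(l + 2*l²))
J(12) + 76*Y(7) = 1/(1 + 12) + 76*(7²*(2 + 4*7)) = 1/13 + 76*(49*(2 + 28)) = 1/13 + 76*(49*30) = 1/13 + 76*1470 = 1/13 + 111720 = 1452361/13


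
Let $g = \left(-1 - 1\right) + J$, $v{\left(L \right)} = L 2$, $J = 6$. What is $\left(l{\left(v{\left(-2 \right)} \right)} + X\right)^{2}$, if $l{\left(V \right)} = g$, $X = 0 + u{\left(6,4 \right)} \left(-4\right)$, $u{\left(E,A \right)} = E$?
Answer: $400$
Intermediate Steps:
$v{\left(L \right)} = 2 L$
$X = -24$ ($X = 0 + 6 \left(-4\right) = 0 - 24 = -24$)
$g = 4$ ($g = \left(-1 - 1\right) + 6 = -2 + 6 = 4$)
$l{\left(V \right)} = 4$
$\left(l{\left(v{\left(-2 \right)} \right)} + X\right)^{2} = \left(4 - 24\right)^{2} = \left(-20\right)^{2} = 400$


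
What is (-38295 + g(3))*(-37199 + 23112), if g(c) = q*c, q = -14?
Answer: 540053319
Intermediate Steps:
g(c) = -14*c
(-38295 + g(3))*(-37199 + 23112) = (-38295 - 14*3)*(-37199 + 23112) = (-38295 - 42)*(-14087) = -38337*(-14087) = 540053319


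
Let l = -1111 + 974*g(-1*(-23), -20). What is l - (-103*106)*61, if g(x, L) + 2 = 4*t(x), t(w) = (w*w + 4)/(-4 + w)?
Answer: 14672409/19 ≈ 7.7223e+5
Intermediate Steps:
t(w) = (4 + w**2)/(-4 + w) (t(w) = (w**2 + 4)/(-4 + w) = (4 + w**2)/(-4 + w))
g(x, L) = -2 + 4*(4 + x**2)/(-4 + x) (g(x, L) = -2 + 4*((4 + x**2)/(-4 + x)) = -2 + 4*(4 + x**2)/(-4 + x))
l = 2018447/19 (l = -1111 + 974*(2*(12 - (-1)*(-23) + 2*(-1*(-23))**2)/(-4 - 1*(-23))) = -1111 + 974*(2*(12 - 1*23 + 2*23**2)/(-4 + 23)) = -1111 + 974*(2*(12 - 23 + 2*529)/19) = -1111 + 974*(2*(1/19)*(12 - 23 + 1058)) = -1111 + 974*(2*(1/19)*1047) = -1111 + 974*(2094/19) = -1111 + 2039556/19 = 2018447/19 ≈ 1.0623e+5)
l - (-103*106)*61 = 2018447/19 - (-103*106)*61 = 2018447/19 - (-10918)*61 = 2018447/19 - 1*(-665998) = 2018447/19 + 665998 = 14672409/19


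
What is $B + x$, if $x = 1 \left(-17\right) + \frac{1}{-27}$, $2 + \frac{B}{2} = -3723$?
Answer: $- \frac{201610}{27} \approx -7467.0$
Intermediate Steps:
$B = -7450$ ($B = -4 + 2 \left(-3723\right) = -4 - 7446 = -7450$)
$x = - \frac{460}{27}$ ($x = -17 - \frac{1}{27} = - \frac{460}{27} \approx -17.037$)
$B + x = -7450 - \frac{460}{27} = - \frac{201610}{27}$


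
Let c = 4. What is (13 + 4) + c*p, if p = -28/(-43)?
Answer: 843/43 ≈ 19.605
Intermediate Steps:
p = 28/43 (p = -28*(-1/43) = 28/43 ≈ 0.65116)
(13 + 4) + c*p = (13 + 4) + 4*(28/43) = 17 + 112/43 = 843/43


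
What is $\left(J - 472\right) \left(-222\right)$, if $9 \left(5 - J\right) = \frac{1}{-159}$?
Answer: $\frac{49452424}{477} \approx 1.0367 \cdot 10^{5}$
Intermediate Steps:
$J = \frac{7156}{1431}$ ($J = 5 - \frac{1}{9 \left(-159\right)} = 5 - - \frac{1}{1431} = 5 + \frac{1}{1431} = \frac{7156}{1431} \approx 5.0007$)
$\left(J - 472\right) \left(-222\right) = \left(\frac{7156}{1431} - 472\right) \left(-222\right) = \left(- \frac{668276}{1431}\right) \left(-222\right) = \frac{49452424}{477}$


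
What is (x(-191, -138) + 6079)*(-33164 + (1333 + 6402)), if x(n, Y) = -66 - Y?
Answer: -156413779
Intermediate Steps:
(x(-191, -138) + 6079)*(-33164 + (1333 + 6402)) = ((-66 - 1*(-138)) + 6079)*(-33164 + (1333 + 6402)) = ((-66 + 138) + 6079)*(-33164 + 7735) = (72 + 6079)*(-25429) = 6151*(-25429) = -156413779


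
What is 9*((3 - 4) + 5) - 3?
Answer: 33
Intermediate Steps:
9*((3 - 4) + 5) - 3 = 9*(-1 + 5) - 3 = 9*4 - 3 = 36 - 3 = 33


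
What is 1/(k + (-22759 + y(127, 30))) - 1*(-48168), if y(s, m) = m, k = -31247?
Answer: 2599915967/53976 ≈ 48168.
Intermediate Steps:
1/(k + (-22759 + y(127, 30))) - 1*(-48168) = 1/(-31247 + (-22759 + 30)) - 1*(-48168) = 1/(-31247 - 22729) + 48168 = 1/(-53976) + 48168 = -1/53976 + 48168 = 2599915967/53976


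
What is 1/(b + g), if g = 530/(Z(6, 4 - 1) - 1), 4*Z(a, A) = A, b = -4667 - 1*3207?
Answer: -1/9994 ≈ -0.00010006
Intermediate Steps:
b = -7874 (b = -4667 - 3207 = -7874)
Z(a, A) = A/4
g = -2120 (g = 530/((4 - 1)/4 - 1) = 530/((¼)*3 - 1) = 530/(¾ - 1) = 530/(-¼) = -4*530 = -2120)
1/(b + g) = 1/(-7874 - 2120) = 1/(-9994) = -1/9994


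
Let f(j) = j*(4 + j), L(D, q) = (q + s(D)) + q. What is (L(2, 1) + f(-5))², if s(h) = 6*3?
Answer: 625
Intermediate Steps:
s(h) = 18
L(D, q) = 18 + 2*q (L(D, q) = (q + 18) + q = (18 + q) + q = 18 + 2*q)
(L(2, 1) + f(-5))² = ((18 + 2*1) - 5*(4 - 5))² = ((18 + 2) - 5*(-1))² = (20 + 5)² = 25² = 625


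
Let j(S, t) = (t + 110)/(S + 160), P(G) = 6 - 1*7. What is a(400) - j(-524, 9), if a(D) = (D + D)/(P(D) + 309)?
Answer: 11709/4004 ≈ 2.9243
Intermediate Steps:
P(G) = -1 (P(G) = 6 - 7 = -1)
j(S, t) = (110 + t)/(160 + S)
a(D) = D/154 (a(D) = (D + D)/(-1 + 309) = (2*D)/308 = (2*D)*(1/308) = D/154)
a(400) - j(-524, 9) = (1/154)*400 - (110 + 9)/(160 - 524) = 200/77 - 119/(-364) = 200/77 - (-1)*119/364 = 200/77 - 1*(-17/52) = 200/77 + 17/52 = 11709/4004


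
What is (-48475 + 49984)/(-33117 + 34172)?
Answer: 1509/1055 ≈ 1.4303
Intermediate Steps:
(-48475 + 49984)/(-33117 + 34172) = 1509/1055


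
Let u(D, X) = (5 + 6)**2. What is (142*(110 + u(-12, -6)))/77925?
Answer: 10934/25975 ≈ 0.42094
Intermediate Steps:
u(D, X) = 121 (u(D, X) = 11**2 = 121)
(142*(110 + u(-12, -6)))/77925 = (142*(110 + 121))/77925 = (142*231)*(1/77925) = 32802*(1/77925) = 10934/25975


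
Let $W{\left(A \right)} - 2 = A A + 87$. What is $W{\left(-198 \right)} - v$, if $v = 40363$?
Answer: $-1070$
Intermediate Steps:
$W{\left(A \right)} = 89 + A^{2}$ ($W{\left(A \right)} = 2 + \left(A A + 87\right) = 2 + \left(A^{2} + 87\right) = 2 + \left(87 + A^{2}\right) = 89 + A^{2}$)
$W{\left(-198 \right)} - v = \left(89 + \left(-198\right)^{2}\right) - 40363 = \left(89 + 39204\right) - 40363 = 39293 - 40363 = -1070$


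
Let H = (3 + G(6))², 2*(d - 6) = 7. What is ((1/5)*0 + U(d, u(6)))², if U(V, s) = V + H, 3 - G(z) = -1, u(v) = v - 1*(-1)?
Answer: 13689/4 ≈ 3422.3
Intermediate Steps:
d = 19/2 (d = 6 + (½)*7 = 6 + 7/2 = 19/2 ≈ 9.5000)
u(v) = 1 + v (u(v) = v + 1 = 1 + v)
G(z) = 4 (G(z) = 3 - 1*(-1) = 3 + 1 = 4)
H = 49 (H = (3 + 4)² = 7² = 49)
U(V, s) = 49 + V (U(V, s) = V + 49 = 49 + V)
((1/5)*0 + U(d, u(6)))² = ((1/5)*0 + (49 + 19/2))² = ((1*(⅕))*0 + 117/2)² = ((⅕)*0 + 117/2)² = (0 + 117/2)² = (117/2)² = 13689/4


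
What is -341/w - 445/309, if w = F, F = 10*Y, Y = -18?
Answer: 8423/18540 ≈ 0.45432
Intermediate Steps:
F = -180 (F = 10*(-18) = -180)
w = -180
-341/w - 445/309 = -341/(-180) - 445/309 = -341*(-1/180) - 445*1/309 = 341/180 - 445/309 = 8423/18540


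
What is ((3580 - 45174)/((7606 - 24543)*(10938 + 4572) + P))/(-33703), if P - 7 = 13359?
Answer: -20797/4426543661656 ≈ -4.6983e-9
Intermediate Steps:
P = 13366 (P = 7 + 13359 = 13366)
((3580 - 45174)/((7606 - 24543)*(10938 + 4572) + P))/(-33703) = ((3580 - 45174)/((7606 - 24543)*(10938 + 4572) + 13366))/(-33703) = -41594/(-16937*15510 + 13366)*(-1/33703) = -41594/(-262692870 + 13366)*(-1/33703) = -41594/(-262679504)*(-1/33703) = -41594*(-1/262679504)*(-1/33703) = (20797/131339752)*(-1/33703) = -20797/4426543661656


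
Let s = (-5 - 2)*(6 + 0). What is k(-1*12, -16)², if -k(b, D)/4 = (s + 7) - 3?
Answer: 23104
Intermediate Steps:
s = -42 (s = -7*6 = -42)
k(b, D) = 152 (k(b, D) = -4*((-42 + 7) - 3) = -4*(-35 - 3) = -4*(-38) = 152)
k(-1*12, -16)² = 152² = 23104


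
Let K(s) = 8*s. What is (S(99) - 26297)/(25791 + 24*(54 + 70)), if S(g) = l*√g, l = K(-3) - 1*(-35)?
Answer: -26297/28767 + 11*√11/9589 ≈ -0.91033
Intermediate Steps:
l = 11 (l = 8*(-3) - 1*(-35) = -24 + 35 = 11)
S(g) = 11*√g
(S(99) - 26297)/(25791 + 24*(54 + 70)) = (11*√99 - 26297)/(25791 + 24*(54 + 70)) = (11*(3*√11) - 26297)/(25791 + 24*124) = (33*√11 - 26297)/(25791 + 2976) = (-26297 + 33*√11)/28767 = (-26297 + 33*√11)*(1/28767) = -26297/28767 + 11*√11/9589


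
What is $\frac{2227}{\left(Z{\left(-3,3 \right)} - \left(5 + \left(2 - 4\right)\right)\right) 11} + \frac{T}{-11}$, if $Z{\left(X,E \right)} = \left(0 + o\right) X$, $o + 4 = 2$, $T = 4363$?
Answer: $- \frac{10862}{33} \approx -329.15$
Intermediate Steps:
$o = -2$ ($o = -4 + 2 = -2$)
$Z{\left(X,E \right)} = - 2 X$ ($Z{\left(X,E \right)} = \left(0 - 2\right) X = - 2 X$)
$\frac{2227}{\left(Z{\left(-3,3 \right)} - \left(5 + \left(2 - 4\right)\right)\right) 11} + \frac{T}{-11} = \frac{2227}{\left(\left(-2\right) \left(-3\right) - \left(5 + \left(2 - 4\right)\right)\right) 11} + \frac{4363}{-11} = \frac{2227}{\left(6 - \left(5 + \left(2 - 4\right)\right)\right) 11} + 4363 \left(- \frac{1}{11}\right) = \frac{2227}{\left(6 - \left(5 - 2\right)\right) 11} - \frac{4363}{11} = \frac{2227}{\left(6 - 3\right) 11} - \frac{4363}{11} = \frac{2227}{3 \cdot 11} - \frac{4363}{11} = \frac{2227}{33} - \frac{4363}{11} = - \frac{10862}{33}$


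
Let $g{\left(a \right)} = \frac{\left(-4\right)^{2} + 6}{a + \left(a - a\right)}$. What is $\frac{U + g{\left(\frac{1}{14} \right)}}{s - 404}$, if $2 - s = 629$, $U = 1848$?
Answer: $- \frac{2156}{1031} \approx -2.0912$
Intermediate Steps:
$s = -627$ ($s = 2 - 629 = -627$)
$g{\left(a \right)} = \frac{22}{a}$ ($g{\left(a \right)} = \frac{16 + 6}{a + 0} = \frac{1}{a} 22 = \frac{22}{a}$)
$\frac{U + g{\left(\frac{1}{14} \right)}}{s - 404} = \frac{1848 + \frac{22}{\frac{1}{14}}}{-627 - 404} = \frac{1848 + 22 \frac{1}{\frac{1}{14}}}{-1031} = \left(1848 + 22 \cdot 14\right) \left(- \frac{1}{1031}\right) = \left(1848 + 308\right) \left(- \frac{1}{1031}\right) = 2156 \left(- \frac{1}{1031}\right) = - \frac{2156}{1031}$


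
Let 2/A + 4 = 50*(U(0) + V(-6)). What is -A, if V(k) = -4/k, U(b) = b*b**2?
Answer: -3/44 ≈ -0.068182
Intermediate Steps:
U(b) = b**3
A = 3/44 (A = 2/(-4 + 50*(0**3 - 4/(-6))) = 2/(-4 + 50*(0 - 4*(-1/6))) = 2/(-4 + 50*(0 + 2/3)) = 2/(-4 + 50*(2/3)) = 2/(-4 + 100/3) = 2/(88/3) = 2*(3/88) = 3/44 ≈ 0.068182)
-A = -1*3/44 = -3/44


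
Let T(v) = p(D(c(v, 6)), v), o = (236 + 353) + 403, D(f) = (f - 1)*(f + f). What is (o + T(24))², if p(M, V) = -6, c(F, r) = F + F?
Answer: 972196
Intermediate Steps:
c(F, r) = 2*F
D(f) = 2*f*(-1 + f) (D(f) = (-1 + f)*(2*f) = 2*f*(-1 + f))
o = 992 (o = 589 + 403 = 992)
T(v) = -6
(o + T(24))² = (992 - 6)² = 986² = 972196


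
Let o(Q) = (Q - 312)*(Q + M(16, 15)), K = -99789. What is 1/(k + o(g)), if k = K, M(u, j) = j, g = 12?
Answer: -1/107889 ≈ -9.2688e-6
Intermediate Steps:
o(Q) = (-312 + Q)*(15 + Q) (o(Q) = (Q - 312)*(Q + 15) = (-312 + Q)*(15 + Q))
k = -99789
1/(k + o(g)) = 1/(-99789 + (-4680 + 12² - 297*12)) = 1/(-99789 + (-4680 + 144 - 3564)) = 1/(-99789 - 8100) = 1/(-107889) = -1/107889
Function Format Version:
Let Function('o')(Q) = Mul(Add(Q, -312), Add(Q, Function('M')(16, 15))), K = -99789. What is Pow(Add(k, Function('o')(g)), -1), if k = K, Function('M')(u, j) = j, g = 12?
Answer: Rational(-1, 107889) ≈ -9.2688e-6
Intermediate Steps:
Function('o')(Q) = Mul(Add(-312, Q), Add(15, Q)) (Function('o')(Q) = Mul(Add(Q, -312), Add(Q, 15)) = Mul(Add(-312, Q), Add(15, Q)))
k = -99789
Pow(Add(k, Function('o')(g)), -1) = Pow(Add(-99789, Add(-4680, Pow(12, 2), Mul(-297, 12))), -1) = Pow(Add(-99789, Add(-4680, 144, -3564)), -1) = Pow(Add(-99789, -8100), -1) = Pow(-107889, -1) = Rational(-1, 107889)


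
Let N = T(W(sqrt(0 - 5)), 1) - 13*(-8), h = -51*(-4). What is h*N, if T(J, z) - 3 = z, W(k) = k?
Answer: 22032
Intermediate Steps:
T(J, z) = 3 + z
h = 204
N = 108 (N = (3 + 1) - 13*(-8) = 4 + 104 = 108)
h*N = 204*108 = 22032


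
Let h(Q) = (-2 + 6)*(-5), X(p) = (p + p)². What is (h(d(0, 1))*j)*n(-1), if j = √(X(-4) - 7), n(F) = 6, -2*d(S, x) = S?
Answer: -120*√57 ≈ -905.98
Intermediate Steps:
d(S, x) = -S/2
X(p) = 4*p² (X(p) = (2*p)² = 4*p²)
j = √57 (j = √(4*(-4)² - 7) = √(4*16 - 7) = √(64 - 7) = √57 ≈ 7.5498)
h(Q) = -20 (h(Q) = 4*(-5) = -20)
(h(d(0, 1))*j)*n(-1) = -20*√57*6 = -120*√57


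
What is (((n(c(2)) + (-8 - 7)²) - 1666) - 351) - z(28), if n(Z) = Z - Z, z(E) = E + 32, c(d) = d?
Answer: -1852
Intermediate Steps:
z(E) = 32 + E
n(Z) = 0
(((n(c(2)) + (-8 - 7)²) - 1666) - 351) - z(28) = (((0 + (-8 - 7)²) - 1666) - 351) - (32 + 28) = (((0 + (-15)²) - 1666) - 351) - 1*60 = (((0 + 225) - 1666) - 351) - 60 = ((225 - 1666) - 351) - 60 = (-1441 - 351) - 60 = -1792 - 60 = -1852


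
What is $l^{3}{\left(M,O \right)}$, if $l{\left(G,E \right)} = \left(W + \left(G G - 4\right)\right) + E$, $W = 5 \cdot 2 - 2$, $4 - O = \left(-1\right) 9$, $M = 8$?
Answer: $531441$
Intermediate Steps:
$O = 13$ ($O = 4 - \left(-1\right) 9 = 4 - -9 = 4 + 9 = 13$)
$W = 8$ ($W = 10 - 2 = 8$)
$l{\left(G,E \right)} = 4 + E + G^{2}$ ($l{\left(G,E \right)} = \left(8 + \left(G G - 4\right)\right) + E = \left(8 + \left(G^{2} - 4\right)\right) + E = \left(8 + \left(-4 + G^{2}\right)\right) + E = \left(4 + G^{2}\right) + E = 4 + E + G^{2}$)
$l^{3}{\left(M,O \right)} = \left(4 + 13 + 8^{2}\right)^{3} = \left(4 + 13 + 64\right)^{3} = 81^{3} = 531441$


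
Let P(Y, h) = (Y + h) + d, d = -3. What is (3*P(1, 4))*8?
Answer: 48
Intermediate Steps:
P(Y, h) = -3 + Y + h (P(Y, h) = (Y + h) - 3 = -3 + Y + h)
(3*P(1, 4))*8 = (3*(-3 + 1 + 4))*8 = (3*2)*8 = 6*8 = 48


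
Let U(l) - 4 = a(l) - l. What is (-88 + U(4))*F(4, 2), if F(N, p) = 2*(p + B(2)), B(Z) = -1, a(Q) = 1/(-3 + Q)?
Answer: -174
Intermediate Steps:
U(l) = 4 + 1/(-3 + l) - l (U(l) = 4 + (1/(-3 + l) - l) = 4 + 1/(-3 + l) - l)
F(N, p) = -2 + 2*p (F(N, p) = 2*(p - 1) = 2*(-1 + p) = -2 + 2*p)
(-88 + U(4))*F(4, 2) = (-88 + (1 + (-3 + 4)*(4 - 1*4))/(-3 + 4))*(-2 + 2*2) = (-88 + (1 + 1*(4 - 4))/1)*(-2 + 4) = (-88 + 1*(1 + 1*0))*2 = (-88 + 1*(1 + 0))*2 = (-88 + 1*1)*2 = (-88 + 1)*2 = -87*2 = -174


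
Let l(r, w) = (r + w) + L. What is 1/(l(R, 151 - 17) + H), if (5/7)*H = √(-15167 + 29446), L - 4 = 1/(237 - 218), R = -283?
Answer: 1308150/62968331 + 12635*√14279/62968331 ≈ 0.044752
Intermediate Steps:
L = 77/19 (L = 4 + 1/(237 - 218) = 4 + 1/19 = 77/19 ≈ 4.0526)
l(r, w) = 77/19 + r + w (l(r, w) = (r + w) + 77/19 = 77/19 + r + w)
H = 7*√14279/5 (H = 7*√(-15167 + 29446)/5 = 7*√14279/5 ≈ 167.29)
1/(l(R, 151 - 17) + H) = 1/((77/19 - 283 + (151 - 17)) + 7*√14279/5) = 1/((77/19 - 283 + 134) + 7*√14279/5) = 1/(-2754/19 + 7*√14279/5)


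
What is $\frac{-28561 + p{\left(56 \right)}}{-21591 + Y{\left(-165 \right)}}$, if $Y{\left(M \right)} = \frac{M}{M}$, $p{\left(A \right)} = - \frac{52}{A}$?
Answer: $\frac{399867}{302260} \approx 1.3229$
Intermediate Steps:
$Y{\left(M \right)} = 1$
$\frac{-28561 + p{\left(56 \right)}}{-21591 + Y{\left(-165 \right)}} = \frac{-28561 - \frac{52}{56}}{-21591 + 1} = \frac{-28561 - \frac{13}{14}}{-21590} = \left(-28561 - \frac{13}{14}\right) \left(- \frac{1}{21590}\right) = \left(- \frac{399867}{14}\right) \left(- \frac{1}{21590}\right) = \frac{399867}{302260}$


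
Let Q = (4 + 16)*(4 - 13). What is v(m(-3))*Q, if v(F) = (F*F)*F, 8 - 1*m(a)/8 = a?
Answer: -122664960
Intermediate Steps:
m(a) = 64 - 8*a
Q = -180 (Q = 20*(-9) = -180)
v(F) = F**3 (v(F) = F**2*F = F**3)
v(m(-3))*Q = (64 - 8*(-3))**3*(-180) = (64 + 24)**3*(-180) = 88**3*(-180) = 681472*(-180) = -122664960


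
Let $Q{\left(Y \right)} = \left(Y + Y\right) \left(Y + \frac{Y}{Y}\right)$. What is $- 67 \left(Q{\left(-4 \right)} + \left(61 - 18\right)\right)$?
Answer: $-4489$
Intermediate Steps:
$Q{\left(Y \right)} = 2 Y \left(1 + Y\right)$ ($Q{\left(Y \right)} = 2 Y \left(Y + 1\right) = 2 Y \left(1 + Y\right)$)
$- 67 \left(Q{\left(-4 \right)} + \left(61 - 18\right)\right) = - 67 \left(2 \left(-4\right) \left(1 - 4\right) + \left(61 - 18\right)\right) = - 67 \left(2 \left(-4\right) \left(-3\right) + \left(61 - 18\right)\right) = - 67 \left(24 + 43\right) = \left(-67\right) 67 = -4489$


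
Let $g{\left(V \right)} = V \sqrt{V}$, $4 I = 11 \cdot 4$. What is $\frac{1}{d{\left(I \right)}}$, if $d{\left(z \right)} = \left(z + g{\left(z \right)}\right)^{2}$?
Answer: $\frac{3}{3025} - \frac{\sqrt{11}}{6050} \approx 0.00044353$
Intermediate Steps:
$I = 11$ ($I = \frac{11 \cdot 4}{4} = \frac{1}{4} \cdot 44 = 11$)
$g{\left(V \right)} = V^{\frac{3}{2}}$
$d{\left(z \right)} = \left(z + z^{\frac{3}{2}}\right)^{2}$
$\frac{1}{d{\left(I \right)}} = \frac{1}{\left(11 + 11^{\frac{3}{2}}\right)^{2}} = \frac{1}{\left(11 + 11 \sqrt{11}\right)^{2}}$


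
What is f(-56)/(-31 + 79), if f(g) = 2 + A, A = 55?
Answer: 19/16 ≈ 1.1875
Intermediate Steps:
f(g) = 57 (f(g) = 2 + 55 = 57)
f(-56)/(-31 + 79) = 57/(-31 + 79) = 57/48 = (1/48)*57 = 19/16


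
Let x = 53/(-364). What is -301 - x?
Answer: -109511/364 ≈ -300.85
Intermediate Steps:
x = -53/364 (x = 53*(-1/364) = -53/364 ≈ -0.14560)
-301 - x = -301 - 1*(-53/364) = -301 + 53/364 = -109511/364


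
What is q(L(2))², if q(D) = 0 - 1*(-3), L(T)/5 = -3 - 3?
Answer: 9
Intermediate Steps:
L(T) = -30 (L(T) = 5*(-3 - 3) = 5*(-6) = -30)
q(D) = 3 (q(D) = 0 + 3 = 3)
q(L(2))² = 3² = 9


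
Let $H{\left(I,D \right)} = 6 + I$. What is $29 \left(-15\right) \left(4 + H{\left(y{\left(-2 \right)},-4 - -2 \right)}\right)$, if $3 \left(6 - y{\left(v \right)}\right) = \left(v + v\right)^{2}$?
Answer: $-4640$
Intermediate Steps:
$y{\left(v \right)} = 6 - \frac{4 v^{2}}{3}$ ($y{\left(v \right)} = 6 - \frac{\left(v + v\right)^{2}}{3} = 6 - \frac{\left(2 v\right)^{2}}{3} = 6 - \frac{4 v^{2}}{3}$)
$29 \left(-15\right) \left(4 + H{\left(y{\left(-2 \right)},-4 - -2 \right)}\right) = 29 \left(-15\right) \left(4 + \left(6 + \left(6 - \frac{4 \left(-2\right)^{2}}{3}\right)\right)\right) = - 435 \left(4 + \left(6 + \left(6 - \frac{16}{3}\right)\right)\right) = - 435 \left(4 + \left(6 + \frac{2}{3}\right)\right) = - 435 \left(4 + \frac{20}{3}\right) = \left(-435\right) \frac{32}{3} = -4640$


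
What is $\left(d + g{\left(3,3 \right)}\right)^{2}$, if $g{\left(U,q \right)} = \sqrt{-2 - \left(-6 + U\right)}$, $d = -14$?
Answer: $169$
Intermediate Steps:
$g{\left(U,q \right)} = \sqrt{4 - U}$
$\left(d + g{\left(3,3 \right)}\right)^{2} = \left(-14 + \sqrt{4 - 3}\right)^{2} = \left(-14 + \sqrt{1}\right)^{2} = \left(-14 + 1\right)^{2} = \left(-13\right)^{2} = 169$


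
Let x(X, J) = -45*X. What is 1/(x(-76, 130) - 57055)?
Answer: -1/53635 ≈ -1.8645e-5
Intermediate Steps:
1/(x(-76, 130) - 57055) = 1/(-45*(-76) - 57055) = 1/(3420 - 57055) = 1/(-53635) = -1/53635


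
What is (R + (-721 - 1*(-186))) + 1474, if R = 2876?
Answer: 3815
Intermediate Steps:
(R + (-721 - 1*(-186))) + 1474 = (2876 + (-721 - 1*(-186))) + 1474 = (2876 + (-721 + 186)) + 1474 = (2876 - 535) + 1474 = 2341 + 1474 = 3815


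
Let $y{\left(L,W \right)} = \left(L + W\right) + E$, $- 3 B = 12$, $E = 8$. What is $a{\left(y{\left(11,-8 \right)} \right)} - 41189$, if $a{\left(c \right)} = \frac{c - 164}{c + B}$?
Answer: $- \frac{288476}{7} \approx -41211.0$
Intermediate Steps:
$B = -4$ ($B = \left(- \frac{1}{3}\right) 12 = -4$)
$y{\left(L,W \right)} = 8 + L + W$ ($y{\left(L,W \right)} = \left(L + W\right) + 8 = 8 + L + W$)
$a{\left(c \right)} = \frac{-164 + c}{-4 + c}$ ($a{\left(c \right)} = \frac{c - 164}{c - 4} = \frac{-164 + c}{-4 + c}$)
$a{\left(y{\left(11,-8 \right)} \right)} - 41189 = \frac{-164 + \left(8 + 11 - 8\right)}{-4 + \left(8 + 11 - 8\right)} - 41189 = \frac{-164 + 11}{-4 + 11} - 41189 = \frac{1}{7} \left(-153\right) - 41189 = - \frac{153}{7} - 41189 = - \frac{288476}{7}$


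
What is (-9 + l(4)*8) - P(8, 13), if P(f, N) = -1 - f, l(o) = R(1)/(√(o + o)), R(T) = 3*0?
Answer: 0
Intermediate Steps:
R(T) = 0
l(o) = 0 (l(o) = 0/(√(o + o)) = 0/(√(2*o)) = 0/((√2*√o)) = 0*(√2/(2*√o)) = 0)
(-9 + l(4)*8) - P(8, 13) = (-9 + 0*8) - (-1 - 1*8) = (-9 + 0) - (-1 - 8) = -9 - 1*(-9) = -9 + 9 = 0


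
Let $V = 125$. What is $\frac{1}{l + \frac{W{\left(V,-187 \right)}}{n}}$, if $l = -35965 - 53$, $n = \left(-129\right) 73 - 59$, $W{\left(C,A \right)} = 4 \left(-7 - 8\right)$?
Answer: $- \frac{2369}{85326627} \approx -2.7764 \cdot 10^{-5}$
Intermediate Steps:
$W{\left(C,A \right)} = -60$ ($W{\left(C,A \right)} = 4 \left(-15\right) = -60$)
$n = -9476$ ($n = -9417 - 59 = -9476$)
$l = -36018$
$\frac{1}{l + \frac{W{\left(V,-187 \right)}}{n}} = \frac{1}{-36018 - \frac{60}{-9476}} = \frac{1}{-36018 - - \frac{15}{2369}} = \frac{1}{-36018 + \frac{15}{2369}} = \frac{1}{- \frac{85326627}{2369}} = - \frac{2369}{85326627}$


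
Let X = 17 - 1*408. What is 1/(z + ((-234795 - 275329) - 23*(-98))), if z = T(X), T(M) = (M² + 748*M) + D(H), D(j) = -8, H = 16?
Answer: -1/647465 ≈ -1.5445e-6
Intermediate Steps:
X = -391 (X = 17 - 408 = -391)
T(M) = -8 + M² + 748*M (T(M) = (M² + 748*M) - 8 = -8 + M² + 748*M)
z = -139595 (z = -8 + (-391)² + 748*(-391) = -8 + 152881 - 292468 = -139595)
1/(z + ((-234795 - 275329) - 23*(-98))) = 1/(-139595 + ((-234795 - 275329) - 23*(-98))) = 1/(-139595 + (-510124 + 2254)) = 1/(-139595 - 507870) = 1/(-647465) = -1/647465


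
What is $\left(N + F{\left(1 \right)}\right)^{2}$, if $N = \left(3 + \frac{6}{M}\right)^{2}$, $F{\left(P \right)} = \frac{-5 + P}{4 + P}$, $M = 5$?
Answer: $\frac{177241}{625} \approx 283.59$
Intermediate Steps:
$F{\left(P \right)} = \frac{-5 + P}{4 + P}$
$N = \frac{441}{25}$ ($N = \left(3 + \frac{6}{5}\right)^{2} = \left(\frac{21}{5}\right)^{2} = \frac{441}{25} \approx 17.64$)
$\left(N + F{\left(1 \right)}\right)^{2} = \left(\frac{441}{25} + \frac{-5 + 1}{4 + 1}\right)^{2} = \left(\frac{441}{25} + \frac{1}{5} \left(-4\right)\right)^{2} = \left(\frac{441}{25} - \frac{4}{5}\right)^{2} = \left(\frac{421}{25}\right)^{2} = \frac{177241}{625}$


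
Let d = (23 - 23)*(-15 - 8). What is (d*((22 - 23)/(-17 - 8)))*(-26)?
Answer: 0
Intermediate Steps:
d = 0 (d = 0*(-23) = 0)
(d*((22 - 23)/(-17 - 8)))*(-26) = (0*((22 - 23)/(-17 - 8)))*(-26) = (0*(-1/(-25)))*(-26) = (0*(-1*(-1/25)))*(-26) = (0*(1/25))*(-26) = 0*(-26) = 0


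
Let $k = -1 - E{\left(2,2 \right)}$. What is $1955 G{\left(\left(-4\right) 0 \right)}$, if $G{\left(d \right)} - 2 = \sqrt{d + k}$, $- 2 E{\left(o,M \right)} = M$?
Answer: $3910$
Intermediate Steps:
$E{\left(o,M \right)} = - \frac{M}{2}$
$k = 0$ ($k = -1 - \left(- \frac{1}{2}\right) 2 = -1 - -1 = -1 + 1 = 0$)
$G{\left(d \right)} = 2 + \sqrt{d}$ ($G{\left(d \right)} = 2 + \sqrt{d + 0} = 2 + \sqrt{d}$)
$1955 G{\left(\left(-4\right) 0 \right)} = 1955 \left(2 + \sqrt{\left(-4\right) 0}\right) = 1955 \left(2 + \sqrt{0}\right) = 1955 \left(2 + 0\right) = 1955 \cdot 2 = 3910$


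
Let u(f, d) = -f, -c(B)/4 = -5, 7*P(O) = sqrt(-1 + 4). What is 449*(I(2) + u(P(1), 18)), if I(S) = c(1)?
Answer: 8980 - 449*sqrt(3)/7 ≈ 8868.9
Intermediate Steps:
P(O) = sqrt(3)/7 (P(O) = sqrt(-1 + 4)/7 = sqrt(3)/7)
c(B) = 20 (c(B) = -4*(-5) = 20)
I(S) = 20
449*(I(2) + u(P(1), 18)) = 449*(20 - sqrt(3)/7) = 8980 - 449*sqrt(3)/7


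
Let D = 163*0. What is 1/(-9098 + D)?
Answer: -1/9098 ≈ -0.00010991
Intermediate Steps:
D = 0
1/(-9098 + D) = 1/(-9098 + 0) = 1/(-9098) = -1/9098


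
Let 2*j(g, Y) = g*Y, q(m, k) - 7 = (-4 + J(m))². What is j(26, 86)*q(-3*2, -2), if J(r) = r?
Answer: 119626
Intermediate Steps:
q(m, k) = 7 + (-4 + m)²
j(g, Y) = Y*g/2 (j(g, Y) = (g*Y)/2 = (Y*g)/2 = Y*g/2)
j(26, 86)*q(-3*2, -2) = ((½)*86*26)*(7 + (-4 - 3*2)²) = 1118*(7 + (-4 - 6)²) = 1118*(7 + (-10)²) = 1118*(7 + 100) = 1118*107 = 119626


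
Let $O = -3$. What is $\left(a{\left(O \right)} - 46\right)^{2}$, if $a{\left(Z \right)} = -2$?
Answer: $2304$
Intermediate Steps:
$\left(a{\left(O \right)} - 46\right)^{2} = \left(-2 - 46\right)^{2} = \left(-48\right)^{2} = 2304$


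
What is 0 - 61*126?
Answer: -7686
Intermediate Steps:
0 - 61*126 = 0 - 7686 = -7686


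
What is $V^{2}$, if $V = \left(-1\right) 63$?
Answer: $3969$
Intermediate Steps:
$V = -63$
$V^{2} = \left(-63\right)^{2} = 3969$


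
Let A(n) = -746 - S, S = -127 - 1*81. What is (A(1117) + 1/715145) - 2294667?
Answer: -1641404379724/715145 ≈ -2.2952e+6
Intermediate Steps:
S = -208 (S = -127 - 81 = -208)
A(n) = -538 (A(n) = -746 - 1*(-208) = -746 + 208 = -538)
(A(1117) + 1/715145) - 2294667 = (-538 + 1/715145) - 2294667 = -384748009/715145 - 2294667 = -1641404379724/715145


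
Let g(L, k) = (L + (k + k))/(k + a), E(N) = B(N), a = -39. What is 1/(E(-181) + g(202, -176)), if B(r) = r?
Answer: -43/7753 ≈ -0.0055462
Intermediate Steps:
E(N) = N
g(L, k) = (L + 2*k)/(-39 + k) (g(L, k) = (L + (k + k))/(k - 39) = (L + 2*k)/(-39 + k))
1/(E(-181) + g(202, -176)) = 1/(-181 + (202 + 2*(-176))/(-39 - 176)) = 1/(-181 + (202 - 352)/(-215)) = 1/(-181 - 1/215*(-150)) = 1/(-181 + 30/43) = 1/(-7753/43) = -43/7753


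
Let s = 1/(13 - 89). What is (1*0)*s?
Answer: 0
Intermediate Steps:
s = -1/76 (s = 1/(-76) = -1/76 ≈ -0.013158)
(1*0)*s = (1*0)*(-1/76) = 0*(-1/76) = 0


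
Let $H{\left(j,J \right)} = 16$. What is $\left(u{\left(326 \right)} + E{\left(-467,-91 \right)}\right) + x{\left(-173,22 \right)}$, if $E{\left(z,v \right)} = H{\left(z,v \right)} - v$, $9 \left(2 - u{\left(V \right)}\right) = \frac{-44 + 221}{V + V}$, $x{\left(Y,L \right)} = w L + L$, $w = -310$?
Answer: $- \frac{13083743}{1956} \approx -6689.0$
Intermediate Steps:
$x{\left(Y,L \right)} = - 309 L$ ($x{\left(Y,L \right)} = - 310 L + L = - 309 L$)
$u{\left(V \right)} = 2 - \frac{59}{6 V}$ ($u{\left(V \right)} = 2 - \frac{\left(-44 + 221\right) \frac{1}{V + V}}{9} = 2 - \frac{177 \frac{1}{2 V}}{9} = 2 - \frac{\frac{177}{2} \frac{1}{V}}{9} = 2 - \frac{59}{6 V}$)
$E{\left(z,v \right)} = 16 - v$
$\left(u{\left(326 \right)} + E{\left(-467,-91 \right)}\right) + x{\left(-173,22 \right)} = \left(\left(2 - \frac{59}{6 \cdot 326}\right) + \left(16 - -91\right)\right) - 6798 = \left(\left(2 - \frac{59}{1956}\right) + \left(16 + 91\right)\right) - 6798 = \left(\left(2 - \frac{59}{1956}\right) + 107\right) - 6798 = \left(\frac{3853}{1956} + 107\right) - 6798 = \frac{213145}{1956} - 6798 = - \frac{13083743}{1956}$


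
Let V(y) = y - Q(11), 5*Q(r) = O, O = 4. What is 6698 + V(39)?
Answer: 33681/5 ≈ 6736.2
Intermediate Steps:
Q(r) = 4/5 (Q(r) = (1/5)*4 = 4/5)
V(y) = -4/5 + y (V(y) = y - 1*4/5 = y - 4/5 = -4/5 + y)
6698 + V(39) = 6698 + (-4/5 + 39) = 6698 + 191/5 = 33681/5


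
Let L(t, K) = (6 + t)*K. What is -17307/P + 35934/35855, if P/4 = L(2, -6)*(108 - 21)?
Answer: 135642669/66546880 ≈ 2.0383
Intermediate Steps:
L(t, K) = K*(6 + t)
P = -16704 (P = 4*((-6*(6 + 2))*(108 - 21)) = 4*(-6*8*87) = 4*(-48*87) = 4*(-4176) = -16704)
-17307/P + 35934/35855 = -17307/(-16704) + 35934/35855 = -17307*(-1/16704) + 35934*(1/35855) = 1923/1856 + 35934/35855 = 135642669/66546880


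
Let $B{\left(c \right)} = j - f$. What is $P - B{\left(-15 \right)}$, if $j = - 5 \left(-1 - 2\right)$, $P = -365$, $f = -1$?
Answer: $-381$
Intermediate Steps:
$j = 15$ ($j = \left(-5\right) \left(-3\right) = 15$)
$B{\left(c \right)} = 16$ ($B{\left(c \right)} = 15 - -1 = 15 + 1 = 16$)
$P - B{\left(-15 \right)} = -365 - 16 = -381$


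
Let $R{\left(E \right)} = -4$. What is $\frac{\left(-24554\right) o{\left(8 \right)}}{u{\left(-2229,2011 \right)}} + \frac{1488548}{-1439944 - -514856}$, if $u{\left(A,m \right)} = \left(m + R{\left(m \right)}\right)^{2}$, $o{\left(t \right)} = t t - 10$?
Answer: $- \frac{66875307995}{34502775864} \approx -1.9383$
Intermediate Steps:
$o{\left(t \right)} = -10 + t^{2}$ ($o{\left(t \right)} = t^{2} - 10 = -10 + t^{2}$)
$u{\left(A,m \right)} = \left(-4 + m\right)^{2}$ ($u{\left(A,m \right)} = \left(m - 4\right)^{2} = \left(-4 + m\right)^{2}$)
$\frac{\left(-24554\right) o{\left(8 \right)}}{u{\left(-2229,2011 \right)}} + \frac{1488548}{-1439944 - -514856} = \frac{\left(-24554\right) \left(-10 + 8^{2}\right)}{\left(-4 + 2011\right)^{2}} + \frac{1488548}{-1439944 - -514856} = \frac{\left(-24554\right) \left(-10 + 64\right)}{2007^{2}} + \frac{1488548}{-1439944 + 514856} = \frac{\left(-24554\right) 54}{4028049} + \frac{1488548}{-925088} = \left(-1325916\right) \frac{1}{4028049} + 1488548 \left(- \frac{1}{925088}\right) = - \frac{49108}{149187} - \frac{372137}{231272} = - \frac{66875307995}{34502775864}$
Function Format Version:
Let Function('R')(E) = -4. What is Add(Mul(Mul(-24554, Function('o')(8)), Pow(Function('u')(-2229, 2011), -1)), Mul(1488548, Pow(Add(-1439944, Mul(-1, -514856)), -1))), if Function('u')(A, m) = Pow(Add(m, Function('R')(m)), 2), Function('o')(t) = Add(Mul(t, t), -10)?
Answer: Rational(-66875307995, 34502775864) ≈ -1.9383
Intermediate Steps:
Function('o')(t) = Add(-10, Pow(t, 2)) (Function('o')(t) = Add(Pow(t, 2), -10) = Add(-10, Pow(t, 2)))
Function('u')(A, m) = Pow(Add(-4, m), 2) (Function('u')(A, m) = Pow(Add(m, -4), 2) = Pow(Add(-4, m), 2))
Add(Mul(Mul(-24554, Function('o')(8)), Pow(Function('u')(-2229, 2011), -1)), Mul(1488548, Pow(Add(-1439944, Mul(-1, -514856)), -1))) = Add(Mul(Mul(-24554, Add(-10, Pow(8, 2))), Pow(Pow(Add(-4, 2011), 2), -1)), Mul(1488548, Pow(Add(-1439944, Mul(-1, -514856)), -1))) = Add(Mul(Mul(-24554, Add(-10, 64)), Pow(Pow(2007, 2), -1)), Mul(1488548, Pow(Add(-1439944, 514856), -1))) = Add(Mul(Mul(-24554, 54), Pow(4028049, -1)), Mul(1488548, Pow(-925088, -1))) = Add(Mul(-1325916, Rational(1, 4028049)), Mul(1488548, Rational(-1, 925088))) = Add(Rational(-49108, 149187), Rational(-372137, 231272)) = Rational(-66875307995, 34502775864)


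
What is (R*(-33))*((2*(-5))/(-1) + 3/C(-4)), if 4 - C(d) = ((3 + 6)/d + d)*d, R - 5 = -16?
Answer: 25047/7 ≈ 3578.1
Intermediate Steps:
R = -11 (R = 5 - 16 = -11)
C(d) = 4 - d*(d + 9/d) (C(d) = 4 - ((3 + 6)/d + d)*d = 4 - (9/d + d)*d = 4 - (d + 9/d)*d = 4 - d*(d + 9/d))
(R*(-33))*((2*(-5))/(-1) + 3/C(-4)) = (-11*(-33))*((2*(-5))/(-1) + 3/(-5 - 1*(-4)**2)) = 363*(-10*(-1) + 3/(-5 - 1*16)) = 363*(10 + 3/(-5 - 16)) = 363*(10 + 3/(-21)) = 363*(10 + 3*(-1/21)) = 363*(10 - 1/7) = 363*(69/7) = 25047/7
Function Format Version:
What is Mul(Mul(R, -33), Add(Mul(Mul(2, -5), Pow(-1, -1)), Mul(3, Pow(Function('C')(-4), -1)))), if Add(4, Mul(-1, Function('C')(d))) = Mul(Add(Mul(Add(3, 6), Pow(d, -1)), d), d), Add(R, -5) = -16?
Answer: Rational(25047, 7) ≈ 3578.1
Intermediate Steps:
R = -11 (R = Add(5, -16) = -11)
Function('C')(d) = Add(4, Mul(-1, d, Add(d, Mul(9, Pow(d, -1))))) (Function('C')(d) = Add(4, Mul(-1, Mul(Add(Mul(Add(3, 6), Pow(d, -1)), d), d))) = Add(4, Mul(-1, Mul(Add(Mul(9, Pow(d, -1)), d), d))) = Add(4, Mul(-1, Mul(Add(d, Mul(9, Pow(d, -1))), d))) = Add(4, Mul(-1, Mul(d, Add(d, Mul(9, Pow(d, -1)))))) = Add(4, Mul(-1, d, Add(d, Mul(9, Pow(d, -1))))))
Mul(Mul(R, -33), Add(Mul(Mul(2, -5), Pow(-1, -1)), Mul(3, Pow(Function('C')(-4), -1)))) = Mul(Mul(-11, -33), Add(Mul(Mul(2, -5), Pow(-1, -1)), Mul(3, Pow(Add(-5, Mul(-1, Pow(-4, 2))), -1)))) = Mul(363, Add(Mul(-10, -1), Mul(3, Pow(Add(-5, Mul(-1, 16)), -1)))) = Mul(363, Add(10, Mul(3, Pow(Add(-5, -16), -1)))) = Mul(363, Add(10, Mul(3, Pow(-21, -1)))) = Mul(363, Add(10, Mul(3, Rational(-1, 21)))) = Mul(363, Add(10, Rational(-1, 7))) = Mul(363, Rational(69, 7)) = Rational(25047, 7)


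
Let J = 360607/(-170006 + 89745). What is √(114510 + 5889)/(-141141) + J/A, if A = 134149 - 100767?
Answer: -360607/2679272702 - √120399/141141 ≈ -0.0025930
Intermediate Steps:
A = 33382
J = -360607/80261 (J = 360607/(-80261) = 360607*(-1/80261) = -360607/80261 ≈ -4.4929)
√(114510 + 5889)/(-141141) + J/A = √(114510 + 5889)/(-141141) - 360607/80261/33382 = √120399*(-1/141141) - 360607/80261*1/33382 = -√120399/141141 - 360607/2679272702 = -360607/2679272702 - √120399/141141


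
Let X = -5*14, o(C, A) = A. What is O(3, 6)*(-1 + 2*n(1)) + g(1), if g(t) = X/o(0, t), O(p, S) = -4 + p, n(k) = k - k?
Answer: -69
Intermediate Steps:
n(k) = 0
X = -70
g(t) = -70/t
O(3, 6)*(-1 + 2*n(1)) + g(1) = (-4 + 3)*(-1 + 2*0) - 70/1 = -(-1 + 0) - 70*1 = -1*(-1) - 70 = 1 - 70 = -69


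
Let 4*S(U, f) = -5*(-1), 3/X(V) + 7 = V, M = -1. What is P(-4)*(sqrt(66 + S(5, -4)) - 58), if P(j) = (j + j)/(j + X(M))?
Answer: -3712/35 + 32*sqrt(269)/35 ≈ -91.062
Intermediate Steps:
X(V) = 3/(-7 + V)
S(U, f) = 5/4 (S(U, f) = (-5*(-1))/4 = (1/4)*5 = 5/4)
P(j) = 2*j/(-3/8 + j) (P(j) = (j + j)/(j + 3/(-7 - 1)) = (2*j)/(j + 3/(-8)) = (2*j)/(j + 3*(-1/8)) = (2*j)/(j - 3/8) = (2*j)/(-3/8 + j) = 2*j/(-3/8 + j))
P(-4)*(sqrt(66 + S(5, -4)) - 58) = (16*(-4)/(-3 + 8*(-4)))*(sqrt(66 + 5/4) - 58) = (16*(-4)/(-3 - 32))*(sqrt(269/4) - 58) = (16*(-4)/(-35))*(sqrt(269)/2 - 58) = (16*(-4)*(-1/35))*(-58 + sqrt(269)/2) = 64*(-58 + sqrt(269)/2)/35 = -3712/35 + 32*sqrt(269)/35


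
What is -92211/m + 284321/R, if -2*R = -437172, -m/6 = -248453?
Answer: 33640533236/27154173729 ≈ 1.2389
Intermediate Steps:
m = 1490718 (m = -6*(-248453) = 1490718)
R = 218586 (R = -½*(-437172) = 218586)
-92211/m + 284321/R = -92211/1490718 + 284321/218586 = -92211*1/1490718 + 284321*(1/218586) = -30737/496906 + 284321/218586 = 33640533236/27154173729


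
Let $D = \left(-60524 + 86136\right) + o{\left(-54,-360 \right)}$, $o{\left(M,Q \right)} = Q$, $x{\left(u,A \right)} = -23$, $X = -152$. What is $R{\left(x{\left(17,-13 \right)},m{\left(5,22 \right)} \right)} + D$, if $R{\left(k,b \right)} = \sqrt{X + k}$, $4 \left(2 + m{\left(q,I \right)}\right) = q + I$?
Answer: $25252 + 5 i \sqrt{7} \approx 25252.0 + 13.229 i$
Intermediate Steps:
$m{\left(q,I \right)} = -2 + \frac{I}{4} + \frac{q}{4}$ ($m{\left(q,I \right)} = -2 + \frac{q + I}{4} = -2 + \frac{I + q}{4} = -2 + \left(\frac{I}{4} + \frac{q}{4}\right) = -2 + \frac{I}{4} + \frac{q}{4}$)
$R{\left(k,b \right)} = \sqrt{-152 + k}$
$D = 25252$ ($D = \left(-60524 + 86136\right) - 360 = 25612 - 360 = 25252$)
$R{\left(x{\left(17,-13 \right)},m{\left(5,22 \right)} \right)} + D = \sqrt{-152 - 23} + 25252 = \sqrt{-175} + 25252 = 5 i \sqrt{7} + 25252 = 25252 + 5 i \sqrt{7}$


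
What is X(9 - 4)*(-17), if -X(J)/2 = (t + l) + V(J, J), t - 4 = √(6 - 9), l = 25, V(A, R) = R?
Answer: 1156 + 34*I*√3 ≈ 1156.0 + 58.89*I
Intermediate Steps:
t = 4 + I*√3 (t = 4 + √(6 - 9) = 4 + √(-3) = 4 + I*√3 ≈ 4.0 + 1.732*I)
X(J) = -58 - 2*J - 2*I*√3 (X(J) = -2*(((4 + I*√3) + 25) + J) = -2*((29 + I*√3) + J) = -2*(29 + J + I*√3) = -58 - 2*J - 2*I*√3)
X(9 - 4)*(-17) = (-58 - 2*(9 - 4) - 2*I*√3)*(-17) = (-58 - 2*5 - 2*I*√3)*(-17) = (-58 - 10 - 2*I*√3)*(-17) = (-68 - 2*I*√3)*(-17) = 1156 + 34*I*√3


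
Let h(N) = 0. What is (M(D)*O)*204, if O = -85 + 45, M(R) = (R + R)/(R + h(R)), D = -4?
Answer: -16320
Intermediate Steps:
M(R) = 2 (M(R) = (R + R)/(R + 0) = (2*R)/R = 2)
O = -40
(M(D)*O)*204 = (2*(-40))*204 = -80*204 = -16320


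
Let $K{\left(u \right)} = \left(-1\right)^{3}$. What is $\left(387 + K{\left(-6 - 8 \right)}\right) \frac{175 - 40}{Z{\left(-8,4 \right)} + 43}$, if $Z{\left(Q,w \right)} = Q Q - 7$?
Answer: $\frac{5211}{10} \approx 521.1$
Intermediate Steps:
$K{\left(u \right)} = -1$
$Z{\left(Q,w \right)} = -7 + Q^{2}$ ($Z{\left(Q,w \right)} = Q^{2} - 7 = -7 + Q^{2}$)
$\left(387 + K{\left(-6 - 8 \right)}\right) \frac{175 - 40}{Z{\left(-8,4 \right)} + 43} = \left(387 - 1\right) \frac{175 - 40}{\left(-7 + \left(-8\right)^{2}\right) + 43} = 386 \frac{135}{\left(-7 + 64\right) + 43} = 386 \frac{135}{57 + 43} = 386 \cdot \frac{135}{100} = 386 \cdot 135 \cdot \frac{1}{100} = 386 \cdot \frac{27}{20} = \frac{5211}{10}$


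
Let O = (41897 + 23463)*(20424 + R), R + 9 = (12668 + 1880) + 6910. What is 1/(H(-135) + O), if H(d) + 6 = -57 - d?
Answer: 1/2736819352 ≈ 3.6539e-10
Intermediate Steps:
H(d) = -63 - d (H(d) = -6 + (-57 - d) = -63 - d)
R = 21449 (R = -9 + ((12668 + 1880) + 6910) = -9 + (14548 + 6910) = -9 + 21458 = 21449)
O = 2736819280 (O = (41897 + 23463)*(20424 + 21449) = 65360*41873 = 2736819280)
1/(H(-135) + O) = 1/((-63 - 1*(-135)) + 2736819280) = 1/((-63 + 135) + 2736819280) = 1/(72 + 2736819280) = 1/2736819352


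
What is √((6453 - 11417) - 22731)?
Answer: I*√27695 ≈ 166.42*I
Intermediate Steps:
√((6453 - 11417) - 22731) = √(-4964 - 22731) = √(-27695) = I*√27695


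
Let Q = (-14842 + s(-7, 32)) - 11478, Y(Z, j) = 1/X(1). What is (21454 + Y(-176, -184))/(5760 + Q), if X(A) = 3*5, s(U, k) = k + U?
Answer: -321811/308025 ≈ -1.0448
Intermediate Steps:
s(U, k) = U + k
X(A) = 15
Y(Z, j) = 1/15
Q = -26295 (Q = (-14842 + (-7 + 32)) - 11478 = (-14842 + 25) - 11478 = -14817 - 11478 = -26295)
(21454 + Y(-176, -184))/(5760 + Q) = (21454 + 1/15)/(5760 - 26295) = (321811/15)/(-20535) = (321811/15)*(-1/20535) = -321811/308025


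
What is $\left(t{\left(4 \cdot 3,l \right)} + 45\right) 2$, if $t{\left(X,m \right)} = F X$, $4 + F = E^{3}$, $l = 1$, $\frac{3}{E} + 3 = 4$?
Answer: $642$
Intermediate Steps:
$E = 3$ ($E = \frac{3}{-3 + 4} = \frac{3}{1} = 3 \cdot 1 = 3$)
$F = 23$ ($F = -4 + 3^{3} = -4 + 27 = 23$)
$t{\left(X,m \right)} = 23 X$
$\left(t{\left(4 \cdot 3,l \right)} + 45\right) 2 = \left(23 \cdot 4 \cdot 3 + 45\right) 2 = \left(23 \cdot 12 + 45\right) 2 = \left(276 + 45\right) 2 = 321 \cdot 2 = 642$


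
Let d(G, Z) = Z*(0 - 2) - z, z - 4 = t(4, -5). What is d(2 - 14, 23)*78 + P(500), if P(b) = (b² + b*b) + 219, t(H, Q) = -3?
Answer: 496553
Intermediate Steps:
z = 1 (z = 4 - 3 = 1)
d(G, Z) = -1 - 2*Z (d(G, Z) = Z*(0 - 2) - 1*1 = Z*(-2) - 1 = -2*Z - 1 = -1 - 2*Z)
P(b) = 219 + 2*b² (P(b) = (b² + b²) + 219 = 2*b² + 219 = 219 + 2*b²)
d(2 - 14, 23)*78 + P(500) = (-1 - 2*23)*78 + (219 + 2*500²) = (-1 - 46)*78 + (219 + 2*250000) = -47*78 + (219 + 500000) = -3666 + 500219 = 496553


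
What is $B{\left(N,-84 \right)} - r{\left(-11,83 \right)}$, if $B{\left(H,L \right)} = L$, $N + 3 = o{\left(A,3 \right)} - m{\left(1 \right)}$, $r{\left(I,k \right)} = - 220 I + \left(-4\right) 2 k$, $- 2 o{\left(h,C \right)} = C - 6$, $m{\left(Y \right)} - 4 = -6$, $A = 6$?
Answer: $-1840$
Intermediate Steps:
$m{\left(Y \right)} = -2$ ($m{\left(Y \right)} = 4 - 6 = -2$)
$o{\left(h,C \right)} = 3 - \frac{C}{2}$ ($o{\left(h,C \right)} = - \frac{C - 6}{2} = - \frac{-6 + C}{2} = 3 - \frac{C}{2}$)
$r{\left(I,k \right)} = - 220 I - 8 k$
$N = \frac{1}{2}$ ($N = -3 + \left(\left(3 - \frac{3}{2}\right) - -2\right) = -3 + \left(\left(3 - \frac{3}{2}\right) + 2\right) = -3 + \left(\frac{3}{2} + 2\right) = -3 + \frac{7}{2} = \frac{1}{2} \approx 0.5$)
$B{\left(N,-84 \right)} - r{\left(-11,83 \right)} = -84 - \left(\left(-220\right) \left(-11\right) - 664\right) = -84 - \left(2420 - 664\right) = -84 - 1756 = -1840$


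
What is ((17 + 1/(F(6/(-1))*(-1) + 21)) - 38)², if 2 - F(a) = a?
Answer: 73984/169 ≈ 437.78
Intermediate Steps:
F(a) = 2 - a
((17 + 1/(F(6/(-1))*(-1) + 21)) - 38)² = ((17 + 1/((2 - 6/(-1))*(-1) + 21)) - 38)² = ((17 + 1/((2 - 6*(-1))*(-1) + 21)) - 38)² = ((17 + 1/((2 - 1*(-6))*(-1) + 21)) - 38)² = ((17 + 1/((2 + 6)*(-1) + 21)) - 38)² = ((17 + 1/(8*(-1) + 21)) - 38)² = ((17 + 1/(-8 + 21)) - 38)² = ((17 + 1/13) - 38)² = (222/13 - 38)² = (-272/13)² = 73984/169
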